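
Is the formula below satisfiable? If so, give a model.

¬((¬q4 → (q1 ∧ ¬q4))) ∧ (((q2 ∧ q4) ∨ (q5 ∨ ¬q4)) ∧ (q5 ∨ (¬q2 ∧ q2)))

q1=F, q2=F, q4=F, q5=T

  ¬((¬q4 → (q1 ∧ ¬q4))) = True
    ¬q4 → (q1 ∧ ¬q4) = False
      ¬q4 = True
      q1 ∧ ¬q4 = False
        ¬q4 = True
  ((q2 ∧ q4) ∨ (q5 ∨ ¬q4)) ∧ (q5 ∨ (¬q2 ∧ q2)) = True
    (q2 ∧ q4) ∨ (q5 ∨ ¬q4) = True
      q2 ∧ q4 = False
      q5 ∨ ¬q4 = True
        ¬q4 = True
    q5 ∨ (¬q2 ∧ q2) = True
      ¬q2 ∧ q2 = False
        ¬q2 = True
Both conjuncts True, so the formula holds.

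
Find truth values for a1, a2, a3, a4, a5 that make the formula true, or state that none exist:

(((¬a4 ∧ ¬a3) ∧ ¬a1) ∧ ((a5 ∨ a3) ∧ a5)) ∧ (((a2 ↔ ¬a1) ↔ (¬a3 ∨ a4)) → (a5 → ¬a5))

a1=F; a2=F; a3=F; a4=F; a5=T

  ((¬a4 ∧ ¬a3) ∧ ¬a1) ∧ ((a5 ∨ a3) ∧ a5) = True
    (¬a4 ∧ ¬a3) ∧ ¬a1 = True
      ¬a4 ∧ ¬a3 = True
        ¬a4 = True
        ¬a3 = True
      ¬a1 = True
    (a5 ∨ a3) ∧ a5 = True
      a5 ∨ a3 = True
  ((a2 ↔ ¬a1) ↔ (¬a3 ∨ a4)) → (a5 → ¬a5) = True
    (a2 ↔ ¬a1) ↔ (¬a3 ∨ a4) = False
      a2 ↔ ¬a1 = False
        ¬a1 = True
      ¬a3 ∨ a4 = True
        ¬a3 = True
    a5 → ¬a5 = False
      ¬a5 = False
Both conjuncts True, so the formula holds.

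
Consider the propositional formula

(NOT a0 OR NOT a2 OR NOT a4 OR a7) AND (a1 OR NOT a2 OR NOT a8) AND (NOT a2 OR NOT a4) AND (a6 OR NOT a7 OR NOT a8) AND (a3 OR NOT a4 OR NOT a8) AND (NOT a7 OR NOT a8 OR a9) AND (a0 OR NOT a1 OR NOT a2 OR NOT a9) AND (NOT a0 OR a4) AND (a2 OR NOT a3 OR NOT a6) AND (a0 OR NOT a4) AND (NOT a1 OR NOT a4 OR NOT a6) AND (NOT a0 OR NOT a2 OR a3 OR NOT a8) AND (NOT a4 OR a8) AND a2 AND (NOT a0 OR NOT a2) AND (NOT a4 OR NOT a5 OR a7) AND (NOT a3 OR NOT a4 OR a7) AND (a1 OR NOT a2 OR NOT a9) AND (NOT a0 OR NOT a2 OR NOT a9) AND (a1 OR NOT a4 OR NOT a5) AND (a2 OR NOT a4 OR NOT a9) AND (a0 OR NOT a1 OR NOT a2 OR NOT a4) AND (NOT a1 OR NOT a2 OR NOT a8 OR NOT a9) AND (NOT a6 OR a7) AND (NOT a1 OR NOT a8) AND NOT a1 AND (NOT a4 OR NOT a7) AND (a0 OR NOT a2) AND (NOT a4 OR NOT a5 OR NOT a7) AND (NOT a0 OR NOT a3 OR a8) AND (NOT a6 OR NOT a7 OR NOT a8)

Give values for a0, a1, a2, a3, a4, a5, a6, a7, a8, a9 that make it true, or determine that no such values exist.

Case a2 = True:
  (NOT a2 OR NOT a4) forces a4 = False.
  (NOT a0 OR a4) forces a0 = False.
  Clause (a0 OR NOT a2) is falsified — contradiction.
Case a2 = False:
  Clause (a2) is falsified — contradiction.
Both cases fail, so the formula is unsatisfiable.

No satisfying assignment exists.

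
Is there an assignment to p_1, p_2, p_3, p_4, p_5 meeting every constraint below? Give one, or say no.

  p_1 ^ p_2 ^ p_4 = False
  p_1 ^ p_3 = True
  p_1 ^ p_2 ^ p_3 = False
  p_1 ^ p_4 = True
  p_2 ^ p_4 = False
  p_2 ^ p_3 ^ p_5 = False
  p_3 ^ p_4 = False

p_1 = False, p_2 = True, p_3 = True, p_4 = True, p_5 = False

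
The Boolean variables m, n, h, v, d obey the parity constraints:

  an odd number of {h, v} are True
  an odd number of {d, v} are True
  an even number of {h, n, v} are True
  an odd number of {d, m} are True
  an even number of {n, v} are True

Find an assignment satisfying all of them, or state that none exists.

m = True, n = True, h = False, v = True, d = False

{h, v}: 1 true → odd ✓
{d, v}: 1 true → odd ✓
{h, n, v}: 2 true → even ✓
{d, m}: 1 true → odd ✓
{n, v}: 2 true → even ✓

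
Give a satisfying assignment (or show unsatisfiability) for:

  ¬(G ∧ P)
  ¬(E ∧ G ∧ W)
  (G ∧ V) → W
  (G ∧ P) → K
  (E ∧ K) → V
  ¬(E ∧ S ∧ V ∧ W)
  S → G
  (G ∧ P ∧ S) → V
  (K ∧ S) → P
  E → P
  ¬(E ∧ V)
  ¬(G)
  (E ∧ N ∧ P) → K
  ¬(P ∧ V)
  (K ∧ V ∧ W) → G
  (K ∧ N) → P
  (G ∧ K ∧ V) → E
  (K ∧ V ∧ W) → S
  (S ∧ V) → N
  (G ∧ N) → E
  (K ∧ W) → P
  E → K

K = False, W = False, N = True, P = True, E = False, S = False, G = False, V = False

Unit clause (¬G) forces G = False.
In (G ∨ ¬S) only ¬S is left, so S = False.
Set K = False.
  then (¬E ∨ K) forces E = False.
Set W = False.
Set N = True.
Set P = True.
  then (¬P ∨ ¬V) forces V = False.
All clauses satisfied.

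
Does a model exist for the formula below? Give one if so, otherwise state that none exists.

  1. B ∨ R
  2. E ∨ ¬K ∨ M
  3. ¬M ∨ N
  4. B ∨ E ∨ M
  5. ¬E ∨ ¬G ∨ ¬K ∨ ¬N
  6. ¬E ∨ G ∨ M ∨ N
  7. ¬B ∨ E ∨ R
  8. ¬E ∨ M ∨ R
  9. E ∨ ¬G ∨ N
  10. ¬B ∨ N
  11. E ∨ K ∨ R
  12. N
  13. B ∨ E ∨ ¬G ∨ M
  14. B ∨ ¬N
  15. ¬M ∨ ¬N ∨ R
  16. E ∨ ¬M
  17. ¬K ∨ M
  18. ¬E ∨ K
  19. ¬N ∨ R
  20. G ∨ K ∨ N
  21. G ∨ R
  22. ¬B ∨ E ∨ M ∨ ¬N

B=T, N=T, K=T, E=T, M=T, G=F, R=T

Unit clause (N) forces N = True.
In (B ∨ ¬N) only B is left, so B = True.
In (¬N ∨ R) only R is left, so R = True.
Try K = False:
  (¬E ∨ K) forces E = False.
  (E ∨ ¬M) forces M = False.
  clause (¬B ∨ E ∨ M ∨ ¬N) is falsified — backtrack.
So K = True.
  then (¬K ∨ M) forces M = True.
  then (E ∨ ¬M) forces E = True.
  then (¬E ∨ ¬G ∨ ¬K ∨ ¬N) forces G = False.
All clauses satisfied.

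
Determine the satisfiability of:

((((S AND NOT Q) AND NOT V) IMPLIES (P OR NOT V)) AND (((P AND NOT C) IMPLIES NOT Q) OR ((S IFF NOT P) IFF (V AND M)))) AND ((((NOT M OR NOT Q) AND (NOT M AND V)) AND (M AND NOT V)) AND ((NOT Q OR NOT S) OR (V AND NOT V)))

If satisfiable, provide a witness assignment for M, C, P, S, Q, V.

Case M = True: the conjunct NOT M is False.
Case M = False: the conjunct M is False.
Both cases fail — unsatisfiable.

Unsatisfiable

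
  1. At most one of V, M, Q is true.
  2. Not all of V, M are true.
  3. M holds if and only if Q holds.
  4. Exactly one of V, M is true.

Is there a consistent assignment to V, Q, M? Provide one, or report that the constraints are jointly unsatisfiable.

V=T, Q=F, M=F

  (1) {V, M, Q}: 1 true — at most one ✓
  (2) {V, M}: 1/2 true — not all ✓
  (3) M=F, Q=F — same ✓
  (4) {V, M}: 1 true — exactly one ✓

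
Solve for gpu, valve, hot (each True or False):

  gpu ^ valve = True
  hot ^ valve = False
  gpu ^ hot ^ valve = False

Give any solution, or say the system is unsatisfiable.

gpu = False; valve = True; hot = True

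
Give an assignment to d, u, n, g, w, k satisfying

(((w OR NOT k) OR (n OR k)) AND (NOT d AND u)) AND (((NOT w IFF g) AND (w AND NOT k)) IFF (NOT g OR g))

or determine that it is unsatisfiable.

d: False, u: True, n: True, g: False, w: True, k: False

  ((w OR NOT k) OR (n OR k)) AND (NOT d AND u) = True
    (w OR NOT k) OR (n OR k) = True
      w OR NOT k = True
        NOT k = True
      n OR k = True
    NOT d AND u = True
      NOT d = True
  ((NOT w IFF g) AND (w AND NOT k)) IFF (NOT g OR g) = True
    (NOT w IFF g) AND (w AND NOT k) = True
      NOT w IFF g = True
        NOT w = False
      w AND NOT k = True
        NOT k = True
    NOT g OR g = True
      NOT g = True
Both conjuncts True, so the formula holds.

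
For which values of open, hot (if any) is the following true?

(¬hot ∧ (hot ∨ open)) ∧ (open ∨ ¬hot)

open=T, hot=F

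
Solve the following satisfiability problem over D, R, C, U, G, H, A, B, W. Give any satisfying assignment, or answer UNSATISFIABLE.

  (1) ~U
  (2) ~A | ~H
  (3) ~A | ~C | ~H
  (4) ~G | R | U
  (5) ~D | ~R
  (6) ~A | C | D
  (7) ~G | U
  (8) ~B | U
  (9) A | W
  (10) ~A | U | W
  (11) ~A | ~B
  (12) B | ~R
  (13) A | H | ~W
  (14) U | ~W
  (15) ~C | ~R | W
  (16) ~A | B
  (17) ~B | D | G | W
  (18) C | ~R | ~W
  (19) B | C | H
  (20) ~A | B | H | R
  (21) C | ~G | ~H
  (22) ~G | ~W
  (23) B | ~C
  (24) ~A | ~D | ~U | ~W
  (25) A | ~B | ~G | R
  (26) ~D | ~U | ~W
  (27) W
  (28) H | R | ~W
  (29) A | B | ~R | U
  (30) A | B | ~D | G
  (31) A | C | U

No satisfying assignment exists.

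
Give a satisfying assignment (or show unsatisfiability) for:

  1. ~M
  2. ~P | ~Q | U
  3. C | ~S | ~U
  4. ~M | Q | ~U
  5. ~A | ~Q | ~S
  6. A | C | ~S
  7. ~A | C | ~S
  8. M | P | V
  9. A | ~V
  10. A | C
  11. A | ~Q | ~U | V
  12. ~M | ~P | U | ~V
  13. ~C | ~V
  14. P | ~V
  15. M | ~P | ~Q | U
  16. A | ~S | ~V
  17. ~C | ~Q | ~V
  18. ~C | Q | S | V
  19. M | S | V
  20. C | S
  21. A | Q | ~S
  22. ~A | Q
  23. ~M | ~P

Case A = True:
  (~M) forces M = False.
  (~A | Q) forces Q = True.
  (~A | ~Q | ~S) forces S = False.
  (M | S | V) forces V = True.
  (~C | ~V) forces C = False.
  Clause (C | S) is falsified — contradiction.
Case A = False:
  (~M) forces M = False.
  (A | ~V) forces V = False.
  (M | P | V) forces P = True.
  (A | C) forces C = True.
  (M | S | V) forces S = True.
  (A | Q | ~S) forces Q = True.
  (~P | ~Q | U) forces U = True.
  Clause (A | ~Q | ~U | V) is falsified — contradiction.
Both cases fail, so the formula is unsatisfiable.

Unsatisfiable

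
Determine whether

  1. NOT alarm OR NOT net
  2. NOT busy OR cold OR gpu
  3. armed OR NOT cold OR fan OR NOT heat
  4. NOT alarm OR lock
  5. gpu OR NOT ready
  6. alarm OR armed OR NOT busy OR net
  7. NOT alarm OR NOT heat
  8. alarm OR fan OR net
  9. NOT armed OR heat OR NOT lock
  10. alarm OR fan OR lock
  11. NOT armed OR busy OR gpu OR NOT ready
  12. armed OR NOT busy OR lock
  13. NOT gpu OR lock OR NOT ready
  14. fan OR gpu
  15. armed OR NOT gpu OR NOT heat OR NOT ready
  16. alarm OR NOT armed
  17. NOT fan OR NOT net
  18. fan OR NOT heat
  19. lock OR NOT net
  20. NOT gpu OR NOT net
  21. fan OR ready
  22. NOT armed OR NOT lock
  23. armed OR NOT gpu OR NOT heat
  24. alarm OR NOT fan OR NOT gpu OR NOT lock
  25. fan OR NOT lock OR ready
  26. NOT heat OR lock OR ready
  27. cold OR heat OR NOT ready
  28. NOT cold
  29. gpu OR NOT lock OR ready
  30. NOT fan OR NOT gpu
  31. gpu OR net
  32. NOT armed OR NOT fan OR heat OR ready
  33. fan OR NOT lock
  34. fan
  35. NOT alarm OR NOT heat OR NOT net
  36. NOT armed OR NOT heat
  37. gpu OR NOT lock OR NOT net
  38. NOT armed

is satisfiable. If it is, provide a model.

No satisfying assignment exists.

Case fan = True:
  (NOT fan OR NOT net) forces net = False.
  (NOT cold) forces cold = False.
  (NOT fan OR NOT gpu) forces gpu = False.
  Clause (gpu OR net) is falsified — contradiction.
Case fan = False:
  Clause (fan) is falsified — contradiction.
Both cases fail, so the formula is unsatisfiable.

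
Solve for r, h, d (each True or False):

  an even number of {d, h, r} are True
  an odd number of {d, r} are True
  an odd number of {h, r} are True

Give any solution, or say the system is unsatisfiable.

r=F, h=T, d=T

{d, h, r}: 2 true → even ✓
{d, r}: 1 true → odd ✓
{h, r}: 1 true → odd ✓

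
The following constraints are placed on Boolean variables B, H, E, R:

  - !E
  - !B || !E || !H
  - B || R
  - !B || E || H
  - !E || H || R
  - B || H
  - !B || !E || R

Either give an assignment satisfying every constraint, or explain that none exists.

B=T, H=T, E=F, R=T

Unit clause (!E) forces E = False.
Set B = True.
  then (!B || E || H) forces H = True.
Set R = True.
Check each clause:
  (!E): !E holds.
  (!B || !E || !H): !E holds.
  (B || R): B holds.
  (!B || E || H): H holds.
  (!E || H || R): !E holds.
  (B || H): B holds.
  (!B || !E || R): !E holds.
All clauses satisfied.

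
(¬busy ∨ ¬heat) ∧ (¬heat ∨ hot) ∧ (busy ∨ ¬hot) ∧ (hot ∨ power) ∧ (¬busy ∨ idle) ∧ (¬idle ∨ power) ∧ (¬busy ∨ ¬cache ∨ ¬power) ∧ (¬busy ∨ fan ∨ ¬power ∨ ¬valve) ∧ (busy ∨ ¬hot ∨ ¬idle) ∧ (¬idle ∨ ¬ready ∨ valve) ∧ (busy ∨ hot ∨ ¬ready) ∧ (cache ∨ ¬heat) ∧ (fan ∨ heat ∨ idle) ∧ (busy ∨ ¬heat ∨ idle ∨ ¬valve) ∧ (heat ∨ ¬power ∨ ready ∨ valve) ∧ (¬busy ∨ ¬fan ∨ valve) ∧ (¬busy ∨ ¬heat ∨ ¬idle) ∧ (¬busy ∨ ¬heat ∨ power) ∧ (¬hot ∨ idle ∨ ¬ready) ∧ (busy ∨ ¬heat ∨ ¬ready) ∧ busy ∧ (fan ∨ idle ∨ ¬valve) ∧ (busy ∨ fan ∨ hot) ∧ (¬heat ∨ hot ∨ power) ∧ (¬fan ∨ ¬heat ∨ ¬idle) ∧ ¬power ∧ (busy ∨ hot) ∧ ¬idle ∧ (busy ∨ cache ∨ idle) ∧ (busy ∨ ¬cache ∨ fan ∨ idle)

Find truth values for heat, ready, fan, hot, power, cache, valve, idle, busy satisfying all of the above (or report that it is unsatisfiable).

Case idle = True:
  Clause (¬idle) is falsified — contradiction.
Case idle = False:
  (¬busy ∨ idle) forces busy = False.
  Clause (busy) is falsified — contradiction.
Both cases fail, so the formula is unsatisfiable.

Unsatisfiable — no assignment works.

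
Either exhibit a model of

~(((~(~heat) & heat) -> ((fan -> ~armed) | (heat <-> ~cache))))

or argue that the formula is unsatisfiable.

armed = True; cache = True; heat = True; fan = True

  ~(((~(~heat) & heat) -> ((fan -> ~armed) | (heat <-> ~cache)))) = True
    (~(~heat) & heat) -> ((fan -> ~armed) | (heat <-> ~cache)) = False
      ~(~heat) & heat = True
        ~(~heat) = True
          ~heat = False
      (fan -> ~armed) | (heat <-> ~cache) = False
        fan -> ~armed = False
          ~armed = False
        heat <-> ~cache = False
          ~cache = False
The formula evaluates to True.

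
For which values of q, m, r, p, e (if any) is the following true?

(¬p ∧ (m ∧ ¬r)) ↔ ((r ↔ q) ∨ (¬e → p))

q=T, m=T, r=F, p=F, e=T

  (¬p ∧ (m ∧ ¬r)) ↔ ((r ↔ q) ∨ (¬e → p)) = True
    ¬p ∧ (m ∧ ¬r) = True
      ¬p = True
      m ∧ ¬r = True
        ¬r = True
    (r ↔ q) ∨ (¬e → p) = True
      r ↔ q = False
      ¬e → p = True
        ¬e = False
The formula evaluates to True.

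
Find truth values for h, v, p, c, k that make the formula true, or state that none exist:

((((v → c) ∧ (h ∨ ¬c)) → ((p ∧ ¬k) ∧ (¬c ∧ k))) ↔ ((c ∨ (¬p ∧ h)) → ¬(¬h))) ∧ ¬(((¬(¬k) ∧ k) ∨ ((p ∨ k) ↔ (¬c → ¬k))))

h = True, v = True, p = False, c = False, k = False

  (((v → c) ∧ (h ∨ ¬c)) → ((p ∧ ¬k) ∧ (¬c ∧ k))) ↔ ((c ∨ (¬p ∧ h)) → ¬(¬h)) = True
    ((v → c) ∧ (h ∨ ¬c)) → ((p ∧ ¬k) ∧ (¬c ∧ k)) = True
      (v → c) ∧ (h ∨ ¬c) = False
        v → c = False
        h ∨ ¬c = True
          ¬c = True
      (p ∧ ¬k) ∧ (¬c ∧ k) = False
        p ∧ ¬k = False
          ¬k = True
        ¬c ∧ k = False
          ¬c = True
    (c ∨ (¬p ∧ h)) → ¬(¬h) = True
      c ∨ (¬p ∧ h) = True
        ¬p ∧ h = True
          ¬p = True
      ¬(¬h) = True
        ¬h = False
  ¬(((¬(¬k) ∧ k) ∨ ((p ∨ k) ↔ (¬c → ¬k)))) = True
    (¬(¬k) ∧ k) ∨ ((p ∨ k) ↔ (¬c → ¬k)) = False
      ¬(¬k) ∧ k = False
        ¬(¬k) = False
          ¬k = True
      (p ∨ k) ↔ (¬c → ¬k) = False
        p ∨ k = False
        ¬c → ¬k = True
          ¬c = True
          ¬k = True
Both conjuncts True, so the formula holds.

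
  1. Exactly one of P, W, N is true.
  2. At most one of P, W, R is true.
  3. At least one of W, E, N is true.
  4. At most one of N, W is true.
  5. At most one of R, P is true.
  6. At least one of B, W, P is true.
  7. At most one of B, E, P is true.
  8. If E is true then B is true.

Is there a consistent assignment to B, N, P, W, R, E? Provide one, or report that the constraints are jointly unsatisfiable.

B = True; N = True; P = False; W = False; R = False; E = False

  (1) {P, W, N}: 1 true — exactly one ✓
  (2) {P, W, R}: 0 true — at most one ✓
  (3) {W, E, N}: 1 true — at least one ✓
  (4) {N, W}: 1 true — at most one ✓
  (5) {R, P}: 0 true — at most one ✓
  (6) {B, W, P}: 1 true — at least one ✓
  (7) {B, E, P}: 1 true — at most one ✓
  (8) E=F ⇒ B: vacuous ✓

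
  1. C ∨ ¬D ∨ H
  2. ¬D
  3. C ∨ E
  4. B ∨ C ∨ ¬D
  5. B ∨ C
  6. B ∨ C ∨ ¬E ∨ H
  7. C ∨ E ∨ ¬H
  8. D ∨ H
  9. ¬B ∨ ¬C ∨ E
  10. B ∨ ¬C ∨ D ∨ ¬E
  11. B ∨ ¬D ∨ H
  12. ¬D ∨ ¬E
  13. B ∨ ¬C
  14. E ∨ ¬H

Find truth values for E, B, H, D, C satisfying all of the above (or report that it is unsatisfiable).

Unit clause (¬D) forces D = False.
In (D ∨ H) only H is left, so H = True.
In (E ∨ ¬H) only E is left, so E = True.
Try B = False:
  (B ∨ C) forces C = True.
  clause (B ∨ ¬C ∨ D ∨ ¬E) is falsified — backtrack.
So B = True.
Set C = False.
All clauses satisfied.

E = True, B = True, H = True, D = False, C = False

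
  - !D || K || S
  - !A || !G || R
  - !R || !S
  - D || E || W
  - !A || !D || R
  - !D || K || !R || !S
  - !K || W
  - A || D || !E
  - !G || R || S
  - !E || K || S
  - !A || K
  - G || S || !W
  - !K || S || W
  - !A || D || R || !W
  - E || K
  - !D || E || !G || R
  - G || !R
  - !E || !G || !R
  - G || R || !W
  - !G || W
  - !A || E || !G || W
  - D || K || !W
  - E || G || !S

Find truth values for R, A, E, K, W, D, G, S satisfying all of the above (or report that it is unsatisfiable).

Set R = True.
  then (!R || !S) forces S = False.
  then (G || !R) forces G = True.
  then (!E || !G || !R) forces E = False.
  then (!G || W) forces W = True.
  then (E || K) forces K = True.
Set A = False.
Set D = True.
All clauses satisfied.

R = True; A = False; E = False; K = True; W = True; D = True; G = True; S = False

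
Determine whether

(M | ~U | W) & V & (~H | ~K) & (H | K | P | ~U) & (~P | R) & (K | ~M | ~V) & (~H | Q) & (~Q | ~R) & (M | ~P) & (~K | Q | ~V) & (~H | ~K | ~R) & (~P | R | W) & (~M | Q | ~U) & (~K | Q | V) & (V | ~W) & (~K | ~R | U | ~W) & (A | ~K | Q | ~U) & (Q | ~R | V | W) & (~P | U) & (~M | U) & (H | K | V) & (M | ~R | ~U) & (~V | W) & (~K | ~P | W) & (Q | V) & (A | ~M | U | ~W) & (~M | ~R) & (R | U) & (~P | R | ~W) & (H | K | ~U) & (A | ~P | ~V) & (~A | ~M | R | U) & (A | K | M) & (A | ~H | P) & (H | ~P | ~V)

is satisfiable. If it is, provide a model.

U = True, M = False, P = False, W = True, K = True, A = True, V = True, Q = True, R = False, H = False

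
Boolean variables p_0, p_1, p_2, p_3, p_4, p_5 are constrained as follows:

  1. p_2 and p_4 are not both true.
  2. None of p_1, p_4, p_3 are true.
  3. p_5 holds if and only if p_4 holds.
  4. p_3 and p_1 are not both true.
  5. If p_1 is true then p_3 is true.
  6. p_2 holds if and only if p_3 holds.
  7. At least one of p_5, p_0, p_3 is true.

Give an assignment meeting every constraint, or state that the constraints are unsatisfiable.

p_0: True, p_1: False, p_2: False, p_3: False, p_4: False, p_5: False

  (1) p_2=F, p_4=F — not both ✓
  (2) {p_1, p_4, p_3}: 0 true — none ✓
  (3) p_5=F, p_4=F — same ✓
  (4) p_3=F, p_1=F — not both ✓
  (5) p_1=F ⇒ p_3: vacuous ✓
  (6) p_2=F, p_3=F — same ✓
  (7) {p_5, p_0, p_3}: 1 true — at least one ✓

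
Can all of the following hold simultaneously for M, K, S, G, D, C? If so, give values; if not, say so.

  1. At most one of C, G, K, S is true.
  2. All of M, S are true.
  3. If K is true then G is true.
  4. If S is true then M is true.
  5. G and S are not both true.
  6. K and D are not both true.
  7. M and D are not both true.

M = True; K = False; S = True; G = False; D = False; C = False

  (1) {C, G, K, S}: 1 true — at most one ✓
  (2) {M, S}: all 2 true ✓
  (3) K=F ⇒ G: vacuous ✓
  (4) S=T ⇒ M: T ✓
  (5) G=F, S=T — not both ✓
  (6) K=F, D=F — not both ✓
  (7) M=T, D=F — not both ✓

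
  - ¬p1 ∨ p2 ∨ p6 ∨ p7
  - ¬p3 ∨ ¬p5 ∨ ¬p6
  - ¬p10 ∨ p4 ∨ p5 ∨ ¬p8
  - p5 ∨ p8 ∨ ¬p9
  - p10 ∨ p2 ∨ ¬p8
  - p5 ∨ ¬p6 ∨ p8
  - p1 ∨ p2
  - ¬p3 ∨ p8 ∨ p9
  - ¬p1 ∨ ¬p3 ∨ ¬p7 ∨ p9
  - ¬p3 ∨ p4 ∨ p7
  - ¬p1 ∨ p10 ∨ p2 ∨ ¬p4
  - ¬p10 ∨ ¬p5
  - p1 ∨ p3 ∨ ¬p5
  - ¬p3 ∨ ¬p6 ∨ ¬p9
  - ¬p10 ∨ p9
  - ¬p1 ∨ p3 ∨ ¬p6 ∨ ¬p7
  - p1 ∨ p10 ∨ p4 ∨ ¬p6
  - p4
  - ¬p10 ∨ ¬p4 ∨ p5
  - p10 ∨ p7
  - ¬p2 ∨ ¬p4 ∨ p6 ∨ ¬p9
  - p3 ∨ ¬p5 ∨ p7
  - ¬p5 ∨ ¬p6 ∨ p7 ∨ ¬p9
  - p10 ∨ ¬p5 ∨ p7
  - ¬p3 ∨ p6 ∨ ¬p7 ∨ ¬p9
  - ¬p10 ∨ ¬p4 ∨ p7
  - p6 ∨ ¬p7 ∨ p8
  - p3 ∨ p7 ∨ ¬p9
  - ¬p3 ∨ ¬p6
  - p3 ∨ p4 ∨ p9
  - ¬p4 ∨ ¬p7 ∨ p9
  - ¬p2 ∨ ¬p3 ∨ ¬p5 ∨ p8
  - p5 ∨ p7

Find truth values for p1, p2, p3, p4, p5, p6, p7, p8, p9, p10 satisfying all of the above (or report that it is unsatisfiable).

p1 = False; p2 = True; p3 = False; p4 = True; p5 = False; p6 = True; p7 = True; p8 = True; p9 = True; p10 = False

Unit clause (p4) forces p4 = True.
Set p1 = False.
  then (p1 ∨ p2) forces p2 = True.
Set p3 = False.
  then (p1 ∨ p3 ∨ ¬p5) forces p5 = False.
  then (¬p10 ∨ ¬p4 ∨ p5) forces p10 = False.
  then (p10 ∨ p7) forces p7 = True.
  then (¬p4 ∨ ¬p7 ∨ p9) forces p9 = True.
  then (p5 ∨ p8 ∨ ¬p9) forces p8 = True.
  then (¬p2 ∨ ¬p4 ∨ p6 ∨ ¬p9) forces p6 = True.
All clauses satisfied.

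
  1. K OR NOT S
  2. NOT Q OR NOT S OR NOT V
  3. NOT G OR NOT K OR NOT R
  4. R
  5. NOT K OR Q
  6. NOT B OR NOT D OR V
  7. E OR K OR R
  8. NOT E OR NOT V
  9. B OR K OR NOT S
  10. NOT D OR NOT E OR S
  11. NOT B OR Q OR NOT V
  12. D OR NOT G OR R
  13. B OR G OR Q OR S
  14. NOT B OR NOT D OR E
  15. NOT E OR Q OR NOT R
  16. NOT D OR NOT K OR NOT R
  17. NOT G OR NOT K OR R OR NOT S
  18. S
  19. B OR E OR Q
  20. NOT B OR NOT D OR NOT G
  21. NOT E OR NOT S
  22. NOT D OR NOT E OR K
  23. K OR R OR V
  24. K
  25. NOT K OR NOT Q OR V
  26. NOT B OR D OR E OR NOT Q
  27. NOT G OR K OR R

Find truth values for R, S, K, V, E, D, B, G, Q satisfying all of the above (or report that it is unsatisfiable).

Case R = True:
  (S) forces S = True.
  (K OR NOT S) forces K = True.
  (NOT G OR NOT K OR NOT R) forces G = False.
  (NOT K OR Q) forces Q = True.
  (NOT Q OR NOT S OR NOT V) forces V = False.
  Clause (NOT K OR NOT Q OR V) is falsified — contradiction.
Case R = False:
  Clause (R) is falsified — contradiction.
Both cases fail, so the formula is unsatisfiable.

Unsatisfiable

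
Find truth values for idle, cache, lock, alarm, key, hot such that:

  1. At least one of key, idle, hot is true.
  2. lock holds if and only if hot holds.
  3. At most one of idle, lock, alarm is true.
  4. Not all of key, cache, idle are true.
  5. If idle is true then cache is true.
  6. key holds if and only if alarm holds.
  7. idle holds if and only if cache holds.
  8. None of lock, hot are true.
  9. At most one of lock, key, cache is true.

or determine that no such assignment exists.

idle = True; cache = True; lock = False; alarm = False; key = False; hot = False

  (1) {key, idle, hot}: 1 true — at least one ✓
  (2) lock=F, hot=F — same ✓
  (3) {idle, lock, alarm}: 1 true — at most one ✓
  (4) {key, cache, idle}: 2/3 true — not all ✓
  (5) idle=T ⇒ cache: T ✓
  (6) key=F, alarm=F — same ✓
  (7) idle=T, cache=T — same ✓
  (8) {lock, hot}: 0 true — none ✓
  (9) {lock, key, cache}: 1 true — at most one ✓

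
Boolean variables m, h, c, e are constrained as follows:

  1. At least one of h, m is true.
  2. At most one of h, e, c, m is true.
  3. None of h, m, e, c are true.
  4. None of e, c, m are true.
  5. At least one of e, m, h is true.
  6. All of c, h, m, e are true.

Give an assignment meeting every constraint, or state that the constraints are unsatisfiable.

UNSATISFIABLE

Case m = True:
  Constraint (3) is violated (m=T) — contradiction.
Case m = False:
  Constraint (6) is violated (m=F) — contradiction.
Both cases fail — unsatisfiable.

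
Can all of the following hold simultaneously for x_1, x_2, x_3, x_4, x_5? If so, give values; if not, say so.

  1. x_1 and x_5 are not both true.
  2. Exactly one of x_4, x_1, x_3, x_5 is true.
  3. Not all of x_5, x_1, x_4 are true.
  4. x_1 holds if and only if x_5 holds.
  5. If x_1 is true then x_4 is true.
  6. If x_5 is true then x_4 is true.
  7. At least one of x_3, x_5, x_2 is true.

x_1 = False; x_2 = True; x_3 = False; x_4 = True; x_5 = False

  (1) x_1=F, x_5=F — not both ✓
  (2) {x_4, x_1, x_3, x_5}: 1 true — exactly one ✓
  (3) {x_5, x_1, x_4}: 1/3 true — not all ✓
  (4) x_1=F, x_5=F — same ✓
  (5) x_1=F ⇒ x_4: vacuous ✓
  (6) x_5=F ⇒ x_4: vacuous ✓
  (7) {x_3, x_5, x_2}: 1 true — at least one ✓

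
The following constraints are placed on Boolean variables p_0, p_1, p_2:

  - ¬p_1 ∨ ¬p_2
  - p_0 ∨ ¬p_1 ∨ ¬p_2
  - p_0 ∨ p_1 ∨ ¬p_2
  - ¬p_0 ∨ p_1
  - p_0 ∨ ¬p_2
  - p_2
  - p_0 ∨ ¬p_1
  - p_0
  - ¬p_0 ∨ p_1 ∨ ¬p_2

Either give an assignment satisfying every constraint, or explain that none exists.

The formula is unsatisfiable.

Case p_0 = True:
  (¬p_0 ∨ p_1) forces p_1 = True.
  (¬p_1 ∨ ¬p_2) forces p_2 = False.
  Clause (p_2) is falsified — contradiction.
Case p_0 = False:
  Clause (p_0) is falsified — contradiction.
Both cases fail, so the formula is unsatisfiable.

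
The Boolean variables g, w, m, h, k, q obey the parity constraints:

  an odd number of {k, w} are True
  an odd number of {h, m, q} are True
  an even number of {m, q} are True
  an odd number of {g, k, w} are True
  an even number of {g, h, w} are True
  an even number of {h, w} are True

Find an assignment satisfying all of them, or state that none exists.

g = False; w = True; m = True; h = True; k = False; q = True

{k, w}: 1 true → odd ✓
{h, m, q}: 3 true → odd ✓
{m, q}: 2 true → even ✓
{g, k, w}: 1 true → odd ✓
{g, h, w}: 2 true → even ✓
{h, w}: 2 true → even ✓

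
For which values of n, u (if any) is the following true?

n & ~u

n = True; u = False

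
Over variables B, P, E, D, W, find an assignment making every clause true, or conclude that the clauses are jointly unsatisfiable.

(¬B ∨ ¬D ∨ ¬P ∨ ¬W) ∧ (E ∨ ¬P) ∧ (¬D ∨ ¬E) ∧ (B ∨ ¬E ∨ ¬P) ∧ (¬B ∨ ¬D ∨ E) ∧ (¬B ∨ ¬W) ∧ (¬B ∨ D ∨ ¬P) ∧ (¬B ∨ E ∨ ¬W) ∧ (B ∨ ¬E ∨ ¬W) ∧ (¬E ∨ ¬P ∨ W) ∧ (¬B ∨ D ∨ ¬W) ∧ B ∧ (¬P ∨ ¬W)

B = True, P = False, E = False, D = False, W = False

Unit clause (B) forces B = True.
In (¬B ∨ ¬W) only ¬W is left, so W = False.
Try P = True:
  (E ∨ ¬P) forces E = True.
  clause (¬E ∨ ¬P ∨ W) is falsified — backtrack.
So P = False.
Set E = False.
  then (¬B ∨ ¬D ∨ E) forces D = False.
All clauses satisfied.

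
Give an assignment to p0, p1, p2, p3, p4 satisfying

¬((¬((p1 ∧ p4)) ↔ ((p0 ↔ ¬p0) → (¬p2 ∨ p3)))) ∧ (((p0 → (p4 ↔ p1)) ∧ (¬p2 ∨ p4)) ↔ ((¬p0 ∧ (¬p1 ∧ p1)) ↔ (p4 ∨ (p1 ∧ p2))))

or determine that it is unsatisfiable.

The formula is unsatisfiable.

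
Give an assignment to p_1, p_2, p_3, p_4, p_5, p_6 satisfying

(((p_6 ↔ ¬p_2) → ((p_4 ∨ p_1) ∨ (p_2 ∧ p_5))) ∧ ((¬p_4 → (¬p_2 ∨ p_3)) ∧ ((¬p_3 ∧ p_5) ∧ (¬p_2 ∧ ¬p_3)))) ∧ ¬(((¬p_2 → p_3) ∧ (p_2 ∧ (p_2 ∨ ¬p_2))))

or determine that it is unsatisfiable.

p_1: False, p_2: False, p_3: False, p_4: True, p_5: True, p_6: False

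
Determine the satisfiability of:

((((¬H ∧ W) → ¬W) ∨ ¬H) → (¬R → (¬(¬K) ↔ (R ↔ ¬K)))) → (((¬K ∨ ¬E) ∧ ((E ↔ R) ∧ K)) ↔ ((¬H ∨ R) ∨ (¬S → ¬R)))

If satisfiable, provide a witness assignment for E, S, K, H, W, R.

E = False, S = False, K = True, H = False, W = True, R = False

  ((((¬H ∧ W) → ¬W) ∨ ¬H) → (¬R → (¬(¬K) ↔ (R ↔ ¬K)))) → (((¬K ∨ ¬E) ∧ ((E ↔ R) ∧ K)) ↔ ((¬H ∨ R) ∨ (¬S → ¬R))) = True
    (((¬H ∧ W) → ¬W) ∨ ¬H) → (¬R → (¬(¬K) ↔ (R ↔ ¬K))) = True
      ((¬H ∧ W) → ¬W) ∨ ¬H = True
        (¬H ∧ W) → ¬W = False
          ¬H ∧ W = True
            ¬H = True
          ¬W = False
        ¬H = True
      ¬R → (¬(¬K) ↔ (R ↔ ¬K)) = True
        ¬R = True
        ¬(¬K) ↔ (R ↔ ¬K) = True
          ¬(¬K) = True
            ¬K = False
          R ↔ ¬K = True
            ¬K = False
    ((¬K ∨ ¬E) ∧ ((E ↔ R) ∧ K)) ↔ ((¬H ∨ R) ∨ (¬S → ¬R)) = True
      (¬K ∨ ¬E) ∧ ((E ↔ R) ∧ K) = True
        ¬K ∨ ¬E = True
          ¬K = False
          ¬E = True
        (E ↔ R) ∧ K = True
          E ↔ R = True
      (¬H ∨ R) ∨ (¬S → ¬R) = True
        ¬H ∨ R = True
          ¬H = True
        ¬S → ¬R = True
          ¬S = True
          ¬R = True
The formula evaluates to True.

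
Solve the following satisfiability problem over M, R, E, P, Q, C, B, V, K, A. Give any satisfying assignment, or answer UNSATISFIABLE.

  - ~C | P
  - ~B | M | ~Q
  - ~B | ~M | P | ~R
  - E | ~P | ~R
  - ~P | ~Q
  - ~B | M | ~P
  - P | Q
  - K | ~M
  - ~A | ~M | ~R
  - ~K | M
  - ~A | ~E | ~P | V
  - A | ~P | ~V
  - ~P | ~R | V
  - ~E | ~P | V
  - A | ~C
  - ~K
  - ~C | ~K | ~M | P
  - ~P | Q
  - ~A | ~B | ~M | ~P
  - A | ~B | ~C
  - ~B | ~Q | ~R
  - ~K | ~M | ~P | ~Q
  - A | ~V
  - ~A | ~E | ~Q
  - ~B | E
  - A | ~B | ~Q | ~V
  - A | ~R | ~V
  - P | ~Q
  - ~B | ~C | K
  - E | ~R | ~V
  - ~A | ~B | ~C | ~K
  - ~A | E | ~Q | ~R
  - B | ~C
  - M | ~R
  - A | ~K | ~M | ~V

Unsatisfiable

Case Q = True:
  (~P | ~Q) forces P = False.
  Clause (P | ~Q) is falsified — contradiction.
Case Q = False:
  (P | Q) forces P = True.
  Clause (~P | Q) is falsified — contradiction.
Both cases fail, so the formula is unsatisfiable.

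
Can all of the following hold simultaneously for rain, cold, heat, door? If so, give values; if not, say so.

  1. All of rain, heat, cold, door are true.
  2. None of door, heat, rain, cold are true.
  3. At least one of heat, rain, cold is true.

The formula is unsatisfiable.

Case rain = True:
  Constraint (2) is violated (rain=T) — contradiction.
Case rain = False:
  Constraint (1) is violated (rain=F) — contradiction.
Both cases fail — unsatisfiable.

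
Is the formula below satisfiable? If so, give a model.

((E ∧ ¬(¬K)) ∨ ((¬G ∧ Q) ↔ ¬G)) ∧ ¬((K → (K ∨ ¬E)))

The conjunct ¬((K → (K ∨ ¬E))) is unsatisfiable on its own:
  E=F, K=F: evaluates to False.
  E=F, K=T: evaluates to False.
  E=T, K=F: evaluates to False.
  E=T, K=T: evaluates to False.
So the whole conjunction is unsatisfiable.

The formula is unsatisfiable.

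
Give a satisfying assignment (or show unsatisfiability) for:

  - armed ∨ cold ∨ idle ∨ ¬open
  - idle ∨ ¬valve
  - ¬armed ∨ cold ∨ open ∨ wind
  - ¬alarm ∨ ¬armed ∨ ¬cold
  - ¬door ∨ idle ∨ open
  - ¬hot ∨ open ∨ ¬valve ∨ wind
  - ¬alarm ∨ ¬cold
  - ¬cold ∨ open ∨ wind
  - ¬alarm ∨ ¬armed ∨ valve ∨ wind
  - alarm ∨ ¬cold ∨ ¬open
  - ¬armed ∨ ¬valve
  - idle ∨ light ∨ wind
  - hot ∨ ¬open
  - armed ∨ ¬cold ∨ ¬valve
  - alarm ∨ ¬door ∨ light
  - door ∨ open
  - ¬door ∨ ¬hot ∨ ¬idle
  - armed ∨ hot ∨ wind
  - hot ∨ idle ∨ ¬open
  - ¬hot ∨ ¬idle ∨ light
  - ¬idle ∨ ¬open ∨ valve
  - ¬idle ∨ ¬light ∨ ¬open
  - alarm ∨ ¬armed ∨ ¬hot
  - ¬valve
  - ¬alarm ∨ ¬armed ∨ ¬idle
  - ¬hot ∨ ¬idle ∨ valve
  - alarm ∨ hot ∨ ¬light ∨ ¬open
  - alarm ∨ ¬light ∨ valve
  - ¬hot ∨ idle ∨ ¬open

light = True, idle = True, open = False, valve = False, door = True, hot = False, cold = False, wind = True, armed = False, alarm = True

Unit clause (¬valve) forces valve = False.
Set light = True.
  then (alarm ∨ ¬light ∨ valve) forces alarm = True.
  then (¬alarm ∨ ¬cold) forces cold = False.
Set idle = True.
  then (¬idle ∨ ¬open ∨ valve) forces open = False.
  then (¬alarm ∨ ¬armed ∨ ¬idle) forces armed = False.
  then (¬hot ∨ ¬idle ∨ valve) forces hot = False.
  then (door ∨ open) forces door = True.
  then (armed ∨ hot ∨ wind) forces wind = True.
All clauses satisfied.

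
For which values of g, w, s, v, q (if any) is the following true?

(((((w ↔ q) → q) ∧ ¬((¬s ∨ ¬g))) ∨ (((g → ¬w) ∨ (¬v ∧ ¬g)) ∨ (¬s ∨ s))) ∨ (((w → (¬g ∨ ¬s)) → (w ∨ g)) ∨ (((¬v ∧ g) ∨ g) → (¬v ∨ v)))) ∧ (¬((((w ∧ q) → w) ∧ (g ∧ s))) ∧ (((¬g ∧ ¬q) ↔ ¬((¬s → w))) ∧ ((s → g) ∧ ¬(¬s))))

Case s = True: the formula simplifies to ¬((((w ∧ q) → w) ∧ g)) ∧ (¬((¬g ∧ ¬q)) ∧ g).
  g = True: simplifies to ¬(((w ∧ q) → w)).
    w = True: this becomes ¬((q → True)) = False.
    w = False: this becomes ¬((False → False)) = False.
  g = False: the conjunct g is False.
Case s = False: the conjunct ¬(¬s) becomes ¬(¬False) = False.
Both cases fail — unsatisfiable.

UNSATISFIABLE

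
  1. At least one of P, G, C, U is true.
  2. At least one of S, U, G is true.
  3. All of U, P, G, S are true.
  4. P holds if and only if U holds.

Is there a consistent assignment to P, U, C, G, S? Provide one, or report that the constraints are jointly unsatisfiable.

P=T, U=T, C=T, G=T, S=T

  (1) {P, G, C, U}: 4 true — at least one ✓
  (2) {S, U, G}: 3 true — at least one ✓
  (3) {U, P, G, S}: all 4 true ✓
  (4) P=T, U=T — same ✓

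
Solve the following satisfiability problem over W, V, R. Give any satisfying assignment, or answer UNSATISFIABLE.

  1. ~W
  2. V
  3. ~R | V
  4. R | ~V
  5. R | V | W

W=F, V=T, R=T

Unit clause (~W) forces W = False.
Unit clause (V) forces V = True.
In (R | ~V) only R is left, so R = True.
Check each clause:
  (~W): ~W holds.
  (V): V holds.
  (~R | V): V holds.
  (R | ~V): R holds.
  (R | V | W): R holds.
All clauses satisfied.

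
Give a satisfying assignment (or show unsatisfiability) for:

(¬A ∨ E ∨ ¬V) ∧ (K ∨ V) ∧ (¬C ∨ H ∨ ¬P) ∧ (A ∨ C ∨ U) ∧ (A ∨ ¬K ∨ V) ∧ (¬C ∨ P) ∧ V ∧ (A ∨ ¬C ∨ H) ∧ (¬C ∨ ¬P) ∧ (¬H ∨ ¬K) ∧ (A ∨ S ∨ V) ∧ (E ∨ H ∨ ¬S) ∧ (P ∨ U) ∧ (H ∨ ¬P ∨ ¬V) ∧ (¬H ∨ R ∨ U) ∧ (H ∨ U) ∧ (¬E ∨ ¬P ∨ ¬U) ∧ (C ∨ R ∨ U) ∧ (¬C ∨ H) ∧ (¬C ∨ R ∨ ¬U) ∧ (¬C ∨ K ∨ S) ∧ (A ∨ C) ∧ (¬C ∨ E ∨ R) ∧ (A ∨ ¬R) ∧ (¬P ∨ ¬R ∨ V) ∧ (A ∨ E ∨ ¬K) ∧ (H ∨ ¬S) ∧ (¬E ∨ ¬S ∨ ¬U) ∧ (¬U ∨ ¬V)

Unit clause (V) forces V = True.
In (¬U ∨ ¬V) only ¬U is left, so U = False.
In (P ∨ U) only P is left, so P = True.
In (H ∨ ¬P ∨ ¬V) only H is left, so H = True.
In (¬H ∨ R ∨ U) only R is left, so R = True.
In (A ∨ ¬R) only A is left, so A = True.
In (¬A ∨ E ∨ ¬V) only E is left, so E = True.
In (¬C ∨ ¬P) only ¬C is left, so C = False.
In (¬H ∨ ¬K) only ¬K is left, so K = False.
Set S = True.
All clauses satisfied.

H=T; S=T; U=F; E=T; A=T; R=T; C=F; V=T; K=F; P=T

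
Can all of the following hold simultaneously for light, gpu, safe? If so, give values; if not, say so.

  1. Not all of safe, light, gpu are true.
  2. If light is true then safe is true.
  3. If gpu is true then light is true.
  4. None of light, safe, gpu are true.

light = False, gpu = False, safe = False

  (1) {safe, light, gpu}: 0/3 true — not all ✓
  (2) light=F ⇒ safe: vacuous ✓
  (3) gpu=F ⇒ light: vacuous ✓
  (4) {light, safe, gpu}: 0 true — none ✓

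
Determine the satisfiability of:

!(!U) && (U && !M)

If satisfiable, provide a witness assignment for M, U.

M: False; U: True

  !(!U) = True
    !U = False
  U && !M = True
    !M = True
Both conjuncts True, so the formula holds.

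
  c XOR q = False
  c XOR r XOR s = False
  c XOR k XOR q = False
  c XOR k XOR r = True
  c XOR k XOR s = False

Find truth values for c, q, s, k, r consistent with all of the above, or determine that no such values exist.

c = True, q = True, s = True, k = False, r = False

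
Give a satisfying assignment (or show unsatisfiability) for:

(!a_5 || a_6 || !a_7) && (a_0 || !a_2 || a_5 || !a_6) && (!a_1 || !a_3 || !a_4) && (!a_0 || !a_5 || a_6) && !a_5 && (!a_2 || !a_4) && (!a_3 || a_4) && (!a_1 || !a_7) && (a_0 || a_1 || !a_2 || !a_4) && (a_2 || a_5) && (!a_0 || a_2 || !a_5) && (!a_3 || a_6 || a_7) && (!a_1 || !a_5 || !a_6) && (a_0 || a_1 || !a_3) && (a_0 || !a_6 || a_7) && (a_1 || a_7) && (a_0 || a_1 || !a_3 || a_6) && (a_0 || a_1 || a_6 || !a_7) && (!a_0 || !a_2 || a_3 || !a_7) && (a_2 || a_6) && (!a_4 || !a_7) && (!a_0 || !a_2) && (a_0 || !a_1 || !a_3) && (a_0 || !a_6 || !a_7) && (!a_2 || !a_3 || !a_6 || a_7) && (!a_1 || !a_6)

a_0 = False, a_1 = True, a_2 = True, a_3 = False, a_4 = False, a_5 = False, a_6 = False, a_7 = False

Unit clause (!a_5) forces a_5 = False.
In (a_2 || a_5) only a_2 is left, so a_2 = True.
In (!a_0 || !a_2) only !a_0 is left, so a_0 = False.
In (a_0 || !a_2 || a_5 || !a_6) only !a_6 is left, so a_6 = False.
In (!a_2 || !a_4) only !a_4 is left, so a_4 = False.
In (!a_3 || a_4) only !a_3 is left, so a_3 = False.
Try a_1 = False:
  (a_1 || a_7) forces a_7 = True.
  clause (a_0 || a_1 || a_6 || !a_7) is falsified — backtrack.
So a_1 = True.
  then (!a_1 || !a_7) forces a_7 = False.
All clauses satisfied.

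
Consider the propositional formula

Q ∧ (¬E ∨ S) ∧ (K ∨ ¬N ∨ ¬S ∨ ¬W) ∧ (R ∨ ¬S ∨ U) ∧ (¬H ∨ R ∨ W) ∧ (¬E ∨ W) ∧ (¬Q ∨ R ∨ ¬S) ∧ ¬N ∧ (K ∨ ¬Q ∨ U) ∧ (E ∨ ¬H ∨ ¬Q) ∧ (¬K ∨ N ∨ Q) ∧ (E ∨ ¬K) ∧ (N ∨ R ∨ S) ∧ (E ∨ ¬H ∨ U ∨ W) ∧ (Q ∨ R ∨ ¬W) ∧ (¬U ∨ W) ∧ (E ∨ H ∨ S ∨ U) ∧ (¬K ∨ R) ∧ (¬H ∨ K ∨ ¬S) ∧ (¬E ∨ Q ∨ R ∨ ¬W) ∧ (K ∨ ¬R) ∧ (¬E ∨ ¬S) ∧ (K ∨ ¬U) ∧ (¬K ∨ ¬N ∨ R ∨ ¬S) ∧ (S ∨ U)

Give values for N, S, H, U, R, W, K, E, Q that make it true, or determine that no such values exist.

Case K = True:
  (Q) forces Q = True.
  (¬N) forces N = False.
  (E ∨ ¬K) forces E = True.
  (¬E ∨ S) forces S = True.
  Clause (¬E ∨ ¬S) is falsified — contradiction.
Case K = False:
  (Q) forces Q = True.
  (¬N) forces N = False.
  (K ∨ ¬Q ∨ U) forces U = True.
  Clause (K ∨ ¬U) is falsified — contradiction.
Both cases fail, so the formula is unsatisfiable.

Unsatisfiable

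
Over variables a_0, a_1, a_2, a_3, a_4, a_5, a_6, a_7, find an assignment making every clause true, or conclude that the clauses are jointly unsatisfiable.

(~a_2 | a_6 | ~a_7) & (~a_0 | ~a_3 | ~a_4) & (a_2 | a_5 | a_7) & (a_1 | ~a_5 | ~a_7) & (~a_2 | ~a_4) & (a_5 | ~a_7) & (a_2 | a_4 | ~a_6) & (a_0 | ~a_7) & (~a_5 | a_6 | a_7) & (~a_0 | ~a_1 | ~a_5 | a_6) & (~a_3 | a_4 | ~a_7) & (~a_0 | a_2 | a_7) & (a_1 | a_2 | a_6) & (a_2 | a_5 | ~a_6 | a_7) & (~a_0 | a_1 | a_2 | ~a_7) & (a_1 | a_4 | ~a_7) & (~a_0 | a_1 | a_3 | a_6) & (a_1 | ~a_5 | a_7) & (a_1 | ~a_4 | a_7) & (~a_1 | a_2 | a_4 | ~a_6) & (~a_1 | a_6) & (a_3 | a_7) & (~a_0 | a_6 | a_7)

a_0 = False; a_1 = False; a_2 = True; a_3 = True; a_4 = False; a_5 = False; a_6 = False; a_7 = False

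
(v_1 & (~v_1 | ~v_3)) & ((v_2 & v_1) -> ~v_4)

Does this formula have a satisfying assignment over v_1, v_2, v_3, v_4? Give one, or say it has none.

v_1 = True, v_2 = False, v_3 = False, v_4 = True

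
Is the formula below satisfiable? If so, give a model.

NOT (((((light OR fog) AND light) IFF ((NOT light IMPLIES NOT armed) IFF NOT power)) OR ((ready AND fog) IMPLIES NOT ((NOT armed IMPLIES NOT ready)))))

fog=T, armed=T, light=F, ready=T, power=T

  NOT (((((light OR fog) AND light) IFF ((NOT light IMPLIES NOT armed) IFF NOT power)) OR ((ready AND fog) IMPLIES NOT ((NOT armed IMPLIES NOT ready))))) = True
    (((light OR fog) AND light) IFF ((NOT light IMPLIES NOT armed) IFF NOT power)) OR ((ready AND fog) IMPLIES NOT ((NOT armed IMPLIES NOT ready))) = False
      ((light OR fog) AND light) IFF ((NOT light IMPLIES NOT armed) IFF NOT power) = False
        (light OR fog) AND light = False
          light OR fog = True
        (NOT light IMPLIES NOT armed) IFF NOT power = True
          NOT light IMPLIES NOT armed = False
            NOT light = True
            NOT armed = False
          NOT power = False
      (ready AND fog) IMPLIES NOT ((NOT armed IMPLIES NOT ready)) = False
        ready AND fog = True
        NOT ((NOT armed IMPLIES NOT ready)) = False
          NOT armed IMPLIES NOT ready = True
            NOT armed = False
            NOT ready = False
The formula evaluates to True.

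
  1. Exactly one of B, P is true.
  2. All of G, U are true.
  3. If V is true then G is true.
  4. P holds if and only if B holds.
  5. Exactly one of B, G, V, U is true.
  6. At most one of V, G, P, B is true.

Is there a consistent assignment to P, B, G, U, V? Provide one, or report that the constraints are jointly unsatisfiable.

Case G = True:
  (2) forces U = True.
  Constraint (5) is violated (G=T, U=T) — contradiction.
Case G = False:
  Constraint (2) is violated (G=F) — contradiction.
Both cases fail — unsatisfiable.

No satisfying assignment exists.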